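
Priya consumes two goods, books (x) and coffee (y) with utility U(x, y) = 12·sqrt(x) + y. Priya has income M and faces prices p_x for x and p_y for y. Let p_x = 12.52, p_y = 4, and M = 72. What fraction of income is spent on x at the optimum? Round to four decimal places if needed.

MU_x = 6/√x, MU_y = 1. Tangency: 6/√x = p_x/p_y.
Solve: √x = 6·p_y/p_x, so x*(p_x,p_y) = (6·p_y/p_x)², and y* = (M − p_x·x*)/p_y.
Plugging in: x* = (6·4/12.52)² = 3.6746, y* = 6.4984.
Expenditure on x: 12.52·3.6746 = 46.0064; share = 0.639.

share on x = 0.639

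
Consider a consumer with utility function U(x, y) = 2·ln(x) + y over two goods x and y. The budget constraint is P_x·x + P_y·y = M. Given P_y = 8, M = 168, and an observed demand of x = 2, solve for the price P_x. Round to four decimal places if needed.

P_x = 8

MU_x = 2/x, MU_y = 1. Tangency: 2/x = P_x/P_y.
So x*(P_x,P_y) = 2·P_y/P_x, independent of income; and y* = (M − 2·P_y)/P_y.
Set x* = 2 in the demand function and solve for P_x: P_x = 8.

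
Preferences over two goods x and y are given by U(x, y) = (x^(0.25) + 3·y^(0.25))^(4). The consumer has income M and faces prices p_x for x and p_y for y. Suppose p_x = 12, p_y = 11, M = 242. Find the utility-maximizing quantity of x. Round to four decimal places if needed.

x* = 3.6975

MRS = MU_x/MU_y = (1/3)·(y/x)^(0.75). Set equal to p_x/p_y.
Solve for the ratio: y/x = [3·p_x/p_y]^(4/3).
Substitute y = (y/x)·x into the budget: x* = M/(p_x + p_y·(y/x)).
Numerically y/x = 4.858995, so x* = 242/(12 + 11·4.858995) = 3.6975.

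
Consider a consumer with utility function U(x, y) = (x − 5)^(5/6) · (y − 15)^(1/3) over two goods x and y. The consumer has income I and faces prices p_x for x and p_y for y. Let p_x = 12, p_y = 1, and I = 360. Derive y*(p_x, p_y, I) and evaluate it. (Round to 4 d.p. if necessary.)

y* = 96.4286

MRS = (5/2)·(y−15)/(x−5). Tangency with p_x/p_y gives y−15 = (2/5)·(p_x/p_y)·(x−5).
After buying the subsistence bundle (5, 15), a share 5/7 of the remaining income goes to x: x* = 5 + 5/7·(I − 5p_x − 15p_y)/p_x.
Discretionary income = 360 − 5·12 − 15·1 = 285; y* = 15 + 2/7·285/1 = 96.4286.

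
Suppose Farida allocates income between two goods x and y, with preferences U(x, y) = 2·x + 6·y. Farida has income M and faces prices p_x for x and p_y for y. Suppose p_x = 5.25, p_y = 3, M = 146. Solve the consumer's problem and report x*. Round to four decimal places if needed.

Linear utility — the consumer picks whichever good has higher MU/price: 2/5.25 = 0.381 vs 6/3 = 2.
y gives more utility per dollar, so spend all income on y: y* = M/p_y, x* = 0.
Numerically: x* = 0, y* = 48.6667.

x* = 0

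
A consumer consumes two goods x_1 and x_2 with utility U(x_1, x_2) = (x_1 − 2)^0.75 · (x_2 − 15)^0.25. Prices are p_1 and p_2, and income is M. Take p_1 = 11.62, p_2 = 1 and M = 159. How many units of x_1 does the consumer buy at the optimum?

x_1* = 9.7943

Substituting into the budget: x_1* = 2 + 0.75·(M − 2·p_1 − 15·p_2)/p_1, and x_2* = 15 + 0.25·(…)/p_2.
Discretionary income = 159 − 2·11.62 − 15·1 = 120.76; x_1* = 2 + 0.75·120.76/11.62 = 9.7943.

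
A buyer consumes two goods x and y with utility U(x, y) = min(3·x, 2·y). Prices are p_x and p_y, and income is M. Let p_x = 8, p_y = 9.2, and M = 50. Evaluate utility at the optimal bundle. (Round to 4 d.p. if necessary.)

V = 6.8807

Here 2·8 + 3·9.2 = 43.6, giving x* = 2.2936 and y* = 3.4404.
Utility at the optimum: U(2.2936, 3.4404) = 6.8807.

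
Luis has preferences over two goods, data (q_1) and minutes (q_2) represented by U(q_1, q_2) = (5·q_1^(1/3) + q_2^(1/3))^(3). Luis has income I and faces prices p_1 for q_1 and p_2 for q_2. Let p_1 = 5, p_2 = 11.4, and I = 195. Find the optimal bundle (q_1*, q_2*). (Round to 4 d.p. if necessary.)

q_1* = 36.819, q_2* = 0.9566

Substitute q_2 = (q_2/q_1)·q_1 into the budget: q_1* = I/(p_1 + p_2·(q_2/q_1)).
Numerically q_2/q_1 = 0.02598, so q_1* = 195/(5 + 11.4·0.02598) = 36.819 and q_2* = 0.02598·36.819 = 0.9566.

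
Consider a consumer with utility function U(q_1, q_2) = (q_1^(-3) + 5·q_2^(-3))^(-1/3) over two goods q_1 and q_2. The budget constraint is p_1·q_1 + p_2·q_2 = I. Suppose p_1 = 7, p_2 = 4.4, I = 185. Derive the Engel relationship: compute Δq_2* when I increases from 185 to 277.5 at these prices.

From the CES first-order condition, (1/5)·(q_2/q_1)^(4) = p_1/p_2.
Solve for the ratio: q_2/q_1 = [5·p_1/p_2]^(0.25).
With the ratio pinned down, the budget gives q_1* = I/(p_1 + p_2·(q_2/q_1)) and q_2* = (q_2/q_1)·q_1*.
Numerically q_2/q_1 = 1.679399, so q_1* = 185/(7 + 4.4·1.679399) = 12.8567 and q_2* = 1.679399·12.8567 = 21.5916.
At I' = 277.5: q_2* = 32.3874. Change: 32.3874 − 21.5916 = 10.7958.

Δq_2* = 10.7958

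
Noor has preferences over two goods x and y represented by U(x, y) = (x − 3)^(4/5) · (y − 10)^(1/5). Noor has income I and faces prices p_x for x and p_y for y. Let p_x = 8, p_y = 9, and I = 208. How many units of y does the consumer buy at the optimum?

y* = 12.0889

MRS = 4·(y−10)/(x−3). Tangency with p_x/p_y gives y−10 = (1/4)·(p_x/p_y)·(x−3).
Substituting into the budget: x* = 3 + 0.8·(I − 3·p_x − 10·p_y)/p_x, and y* = 10 + 0.2·(…)/p_y.
Discretionary income = 208 − 3·8 − 10·9 = 94; y* = 10 + 0.2·94/9 = 12.0889.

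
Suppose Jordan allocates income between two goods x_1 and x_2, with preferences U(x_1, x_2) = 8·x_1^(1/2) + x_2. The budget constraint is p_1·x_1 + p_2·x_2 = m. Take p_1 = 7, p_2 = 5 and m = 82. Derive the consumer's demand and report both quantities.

x_1* = 8.1633, x_2* = 4.9714

Solve: √x_1 = 4·p_2/p_1, so x_1*(p_1,p_2) = (4·p_2/p_1)², and x_2* = (m − p_1·x_1*)/p_2.
Plugging in: x_1* = (4·5/7)² = 8.1633, x_2* = 4.9714.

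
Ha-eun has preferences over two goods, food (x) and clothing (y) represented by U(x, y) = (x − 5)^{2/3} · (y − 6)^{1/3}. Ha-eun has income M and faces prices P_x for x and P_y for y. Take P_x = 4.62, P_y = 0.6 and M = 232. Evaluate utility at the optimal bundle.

Let x' = x−5, y' = y−6. MRS = 2·y'/x' = P_x/P_y.
After buying the subsistence bundle (5, 6), a share 2/3 of the remaining income goes to x: x* = 5 + 2/3·(M − 5P_x − 6P_y)/P_x.
Discretionary income = 232 − 5·4.62 − 6·0.6 = 205.3; x* = 5 + 2/3·205.3/4.62 = 34.6248; y* = 6 + 1/3·205.3/0.6 = 120.0556.
Utility at the optimum: U(34.6248, 120.0556) = 46.4311.

V = 46.4311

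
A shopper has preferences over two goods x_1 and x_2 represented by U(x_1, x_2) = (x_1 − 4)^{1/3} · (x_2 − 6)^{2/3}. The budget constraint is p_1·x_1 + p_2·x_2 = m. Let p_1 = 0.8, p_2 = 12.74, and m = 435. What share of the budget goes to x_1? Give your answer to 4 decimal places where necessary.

This is Cobb-Douglas in (x_1−4, x_2−6): tangency gives 1/3·p_2·(x_2−6) = 2/3·p_1·(x_1−4).
Substituting into the budget: x_1* = 4 + 1/3·(m − 4·p_1 − 6·p_2)/p_1, and x_2* = 6 + 2/3·(…)/p_2.
Discretionary income = 435 − 4·0.8 − 6·12.74 = 355.36; x_1* = 4 + 1/3·355.36/0.8 = 152.0667; x_2* = 6 + 2/3·355.36/12.74 = 24.5955.
Expenditure on x_1: 0.8·152.0667 = 121.6533; share = 0.2797.

share on x_1 = 0.2797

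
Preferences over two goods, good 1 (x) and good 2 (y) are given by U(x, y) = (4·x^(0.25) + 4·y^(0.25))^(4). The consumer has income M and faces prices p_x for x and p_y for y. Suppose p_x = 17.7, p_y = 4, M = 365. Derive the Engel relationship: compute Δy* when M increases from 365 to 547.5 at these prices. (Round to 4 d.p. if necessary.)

Δy* = 28.3542

With the ratio pinned down, the budget gives x* = M/(p_x + p_y·(y/x)) and y* = (y/x)·x*.
Numerically y/x = 7.2647, so x* = 365/(17.7 + 4·7.2647) = 7.806 and y* = 7.2647·7.806 = 56.7084.
At M' = 547.5: y* = 85.0626. Change: 85.0626 − 56.7084 = 28.3542.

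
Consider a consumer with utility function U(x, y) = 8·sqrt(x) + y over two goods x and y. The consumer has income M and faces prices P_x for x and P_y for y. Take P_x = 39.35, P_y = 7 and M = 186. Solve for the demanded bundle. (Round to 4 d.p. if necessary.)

x* = 0.5063, y* = 23.7252

Utility is quasi-linear in y; the FOC for x is 4/√x = P_x/P_y.
Thus x* = (4·P_y/P_x)² — independent of M — with the rest of income spent on y.
Plugging in: x* = (4·7/39.35)² = 0.5063, y* = 23.7252.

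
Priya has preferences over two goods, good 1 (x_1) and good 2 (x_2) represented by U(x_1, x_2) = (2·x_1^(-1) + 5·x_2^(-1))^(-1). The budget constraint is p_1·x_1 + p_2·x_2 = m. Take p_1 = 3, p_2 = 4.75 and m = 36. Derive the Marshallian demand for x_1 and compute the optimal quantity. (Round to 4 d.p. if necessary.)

x_1* = 4.014

Numerically x_2/x_1 = 1.256562, so x_1* = 36/(3 + 4.75·1.256562) = 4.014.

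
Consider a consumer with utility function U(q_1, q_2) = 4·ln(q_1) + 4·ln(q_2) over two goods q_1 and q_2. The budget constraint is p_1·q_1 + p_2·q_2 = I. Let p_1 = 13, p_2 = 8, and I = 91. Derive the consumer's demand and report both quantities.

The MRS is q_2/q_1. Set MRS = p_1/p_2.
Rearranging, p_2·q_2 = p_1·q_1. Substituting into the budget gives p_1·q_1·(1 + 1) = I.
Demand: q_1*(p_1,p_2,I) = 0.5·I/p_1 and q_2* = 0.5·I/p_2.
At p_1=13, p_2=8, I=91: q_1* = 0.5·91/13 = 3.5, q_2* = 5.6875.

q_1* = 3.5, q_2* = 5.6875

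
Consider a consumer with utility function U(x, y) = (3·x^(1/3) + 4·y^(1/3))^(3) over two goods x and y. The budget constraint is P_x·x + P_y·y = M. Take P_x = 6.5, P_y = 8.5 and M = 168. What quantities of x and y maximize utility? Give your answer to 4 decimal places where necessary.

x* = 11.0155, y* = 11.3411

MRS = MU_x/MU_y = (3/4)·(y/x)^(2/3). Set equal to P_x/P_y.
Solve for the ratio: y/x = [(4/3)·P_x/P_y]^(1.5).
Substitute y = (y/x)·x into the budget: x* = M/(P_x + P_y·(y/x)).
Numerically y/x = 1.029555, so x* = 168/(6.5 + 8.5·1.029555) = 11.0155 and y* = 1.029555·11.0155 = 11.3411.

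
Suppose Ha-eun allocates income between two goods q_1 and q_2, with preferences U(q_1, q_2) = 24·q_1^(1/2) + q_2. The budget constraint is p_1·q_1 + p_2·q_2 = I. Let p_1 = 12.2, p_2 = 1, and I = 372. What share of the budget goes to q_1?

Utility is quasi-linear in q_2; the FOC for q_1 is 12/√q_1 = p_1/p_2.
Solve: √q_1 = 12·p_2/p_1, so q_1*(p_1,p_2) = (12·p_2/p_1)², and q_2* = (I − p_1·q_1*)/p_2.
Plugging in: q_1* = (12·1/12.2)² = 0.9675, q_2* = 360.1967.
Expenditure on q_1: 12.2·0.9675 = 11.8033; share = 0.0317.

share on q_1 = 0.0317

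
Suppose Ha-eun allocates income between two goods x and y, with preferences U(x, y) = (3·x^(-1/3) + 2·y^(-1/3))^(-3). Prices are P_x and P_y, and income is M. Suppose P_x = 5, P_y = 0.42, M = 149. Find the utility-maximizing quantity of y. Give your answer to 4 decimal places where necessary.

MU_x ∝ 3·x^(-4/3), MU_y ∝ 2·y^(-4/3), so MRS = (3/2)·(y/x)^(4/3) = P_x/P_y.
Solve for the ratio: y/x = [(2/3)·P_x/P_y]^(0.75).
With the ratio pinned down, the budget gives x* = M/(P_x + P_y·(y/x)) and y* = (y/x)·x*.
Numerically y/x = 4.728486, so x* = 149/(5 + 0.42·4.728486) = 21.3285 and y* = 4.728486·21.3285 = 100.8514.

y* = 100.8514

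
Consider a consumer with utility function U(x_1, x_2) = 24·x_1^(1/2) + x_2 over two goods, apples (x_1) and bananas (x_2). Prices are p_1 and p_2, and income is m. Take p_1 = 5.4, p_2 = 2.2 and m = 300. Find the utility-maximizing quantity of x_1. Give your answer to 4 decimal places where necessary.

Solve: √x_1 = 12·p_2/p_1, so x_1*(p_1,p_2) = (12·p_2/p_1)², and x_2* = (m − p_1·x_1*)/p_2.
Plugging in: x_1* = (12·2.2/5.4)² = 23.9012.

x_1* = 23.9012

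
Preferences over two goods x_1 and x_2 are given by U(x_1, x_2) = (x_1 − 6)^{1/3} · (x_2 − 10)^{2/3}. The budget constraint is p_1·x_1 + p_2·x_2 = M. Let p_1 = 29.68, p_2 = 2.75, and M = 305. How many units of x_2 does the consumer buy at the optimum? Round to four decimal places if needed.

This is Cobb-Douglas in (x_1−6, x_2−10): tangency gives 1/3·p_2·(x_2−10) = 2/3·p_1·(x_1−6).
After buying the subsistence bundle (6, 10), a share 1/3 of the remaining income goes to x_1: x_1* = 6 + 1/3·(M − 6p_1 − 10p_2)/p_1.
Discretionary income = 305 − 6·29.68 − 10·2.75 = 99.42; x_2* = 10 + 2/3·99.42/2.75 = 34.1018.

x_2* = 34.1018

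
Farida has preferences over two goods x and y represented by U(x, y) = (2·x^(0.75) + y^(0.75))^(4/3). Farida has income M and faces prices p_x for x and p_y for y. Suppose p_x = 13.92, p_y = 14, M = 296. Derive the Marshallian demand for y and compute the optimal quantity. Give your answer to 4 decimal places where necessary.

y* = 1.2237

MU_x ∝ 2·x^(-0.25), MU_y ∝ y^(-0.25), so MRS = 2·(y/x)^(0.25) = p_x/p_y.
Solve for the ratio: y/x = [(1/2)·p_x/p_y]^(4).
Substitute y = (y/x)·x into the budget: x* = M/(p_x + p_y·(y/x)).
Numerically y/x = 0.061084, so x* = 296/(13.92 + 14·0.061084) = 20.0336 and y* = 0.061084·20.0336 = 1.2237.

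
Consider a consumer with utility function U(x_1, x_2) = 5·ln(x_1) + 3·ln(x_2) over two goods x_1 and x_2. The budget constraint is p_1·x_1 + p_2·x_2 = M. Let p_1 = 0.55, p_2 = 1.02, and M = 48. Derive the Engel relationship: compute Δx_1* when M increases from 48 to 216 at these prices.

MU_x_1/MU_x_2 = (5·x_2)/(3·x_1); tangency sets this equal to p_1/p_2.
Rearranging, p_2·x_2 = (3/5)·p_1·x_1. Substituting into the budget gives p_1·x_1·(1 + (3/5)) = M.
Demand: x_1*(p_1,p_2,M) = 0.625·M/p_1 and x_2* = 0.375·M/p_2.
At p_1=0.55, p_2=1.02, M=48: x_1* = 0.625·48/0.55 = 54.5455.
At M' = 216: x_1* = 245.4545. Change: 245.4545 − 54.5455 = 190.9091.

Δx_1* = 190.9091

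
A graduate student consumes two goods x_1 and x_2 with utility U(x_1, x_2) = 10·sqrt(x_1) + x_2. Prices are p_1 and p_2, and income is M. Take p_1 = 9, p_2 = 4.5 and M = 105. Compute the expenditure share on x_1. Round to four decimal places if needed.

MU_x_1 = 5/√x_1, MU_x_2 = 1. Tangency: 5/√x_1 = p_1/p_2.
Thus x_1* = (5·p_2/p_1)² — independent of M — with the rest of income spent on x_2.
Plugging in: x_1* = (5·4.5/9)² = 6.25, x_2* = 10.8333.
Expenditure on x_1: 9·6.25 = 56.25; share = 0.5357.

share on x_1 = 0.5357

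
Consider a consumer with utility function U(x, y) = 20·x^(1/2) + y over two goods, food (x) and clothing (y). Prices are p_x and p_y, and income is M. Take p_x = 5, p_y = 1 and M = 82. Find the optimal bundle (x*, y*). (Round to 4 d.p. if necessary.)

MU_x = 10/√x, MU_y = 1. Tangency: 10/√x = p_x/p_y.
Thus x* = (10·p_y/p_x)² — independent of M — with the rest of income spent on y.
Plugging in: x* = (10·1/5)² = 4, y* = 62.

x* = 4, y* = 62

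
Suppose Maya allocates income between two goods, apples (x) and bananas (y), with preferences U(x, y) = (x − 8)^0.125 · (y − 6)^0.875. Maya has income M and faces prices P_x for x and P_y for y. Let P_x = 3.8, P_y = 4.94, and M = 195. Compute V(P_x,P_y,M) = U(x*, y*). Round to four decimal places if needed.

V = 19.3683

MRS = (1/7)·(y−6)/(x−8). Tangency with P_x/P_y gives y−6 = 7·(P_x/P_y)·(x−8).
After buying the subsistence bundle (8, 6), a share 0.125 of the remaining income goes to x: x* = 8 + 0.125·(M − 8P_x − 6P_y)/P_x.
Discretionary income = 195 − 8·3.8 − 6·4.94 = 134.96; x* = 8 + 0.125·134.96/3.8 = 12.4395; y* = 6 + 0.875·134.96/4.94 = 29.9049.
Utility at the optimum: U(12.4395, 29.9049) = 19.3683.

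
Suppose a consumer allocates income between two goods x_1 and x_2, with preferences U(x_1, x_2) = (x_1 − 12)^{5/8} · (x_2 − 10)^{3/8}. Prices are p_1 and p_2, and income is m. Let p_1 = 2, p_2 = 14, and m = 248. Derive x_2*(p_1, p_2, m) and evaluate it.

Discretionary income = 248 − 12·2 − 10·14 = 84; x_2* = 10 + 0.375·84/14 = 12.25.

x_2* = 12.25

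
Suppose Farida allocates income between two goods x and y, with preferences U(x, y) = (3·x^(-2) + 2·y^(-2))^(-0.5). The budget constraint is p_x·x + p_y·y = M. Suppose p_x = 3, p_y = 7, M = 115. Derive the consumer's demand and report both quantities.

x* = 15.1108, y* = 9.9525

From the CES first-order condition, (3/2)·(y/x)^(3) = p_x/p_y.
Solve for the ratio: y/x = [(2/3)·p_x/p_y]^(1/3).
Substitute y = (y/x)·x into the budget: x* = M/(p_x + p_y·(y/x)).
Numerically y/x = 0.658634, so x* = 115/(3 + 7·0.658634) = 15.1108 and y* = 0.658634·15.1108 = 9.9525.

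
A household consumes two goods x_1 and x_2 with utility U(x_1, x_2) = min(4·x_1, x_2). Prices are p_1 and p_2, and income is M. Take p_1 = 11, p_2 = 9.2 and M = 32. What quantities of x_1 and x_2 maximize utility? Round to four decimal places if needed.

x_1* = 0.6695, x_2* = 2.6778

Leontief preferences: the optimum is at the kink where x_1/1 = x_2/4, i.e. x_2 = 4·x_1.
Budget: p_1·x_1 + p_2·4·x_1 = M, so (p_1 + 4·p_2)·x_1 = M.
Demand: x_1*(p_1,p_2,M) = M/(p_1 + 4·p_2), x_2* = 4·M/(p_1 + 4·p_2).
Here 11 + 4·9.2 = 47.8, giving x_1* = 0.6695 and x_2* = 2.6778.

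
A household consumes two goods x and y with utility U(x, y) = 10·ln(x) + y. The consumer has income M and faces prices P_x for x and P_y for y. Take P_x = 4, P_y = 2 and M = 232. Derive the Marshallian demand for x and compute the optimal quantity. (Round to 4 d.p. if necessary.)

Set MRS = P_x/P_y: (10/x)/1 = P_x/P_y.
So x*(P_x,P_y) = 10·P_y/P_x, independent of income; and y* = (M − 10·P_y)/P_y.
At the given prices: x* = 10·2/4 = 5.

x* = 5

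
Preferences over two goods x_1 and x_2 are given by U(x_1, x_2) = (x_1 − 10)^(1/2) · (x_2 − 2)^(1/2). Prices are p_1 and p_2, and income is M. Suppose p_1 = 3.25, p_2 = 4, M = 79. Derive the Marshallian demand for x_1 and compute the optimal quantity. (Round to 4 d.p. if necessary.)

x_1* = 15.9231

This is Cobb-Douglas in (x_1−10, x_2−2): tangency gives 0.5·p_2·(x_2−2) = 0.5·p_1·(x_1−10).
Substituting into the budget: x_1* = 10 + 0.5·(M − 10·p_1 − 2·p_2)/p_1, and x_2* = 2 + 0.5·(…)/p_2.
Discretionary income = 79 − 10·3.25 − 2·4 = 38.5; x_1* = 10 + 0.5·38.5/3.25 = 15.9231.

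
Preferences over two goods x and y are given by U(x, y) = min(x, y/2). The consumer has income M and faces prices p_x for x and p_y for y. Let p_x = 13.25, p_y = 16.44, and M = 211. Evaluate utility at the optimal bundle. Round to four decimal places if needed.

V = 4.574

With perfect complements, no substitution: consume in ratio x:y = 1:2.
Budget: p_x·x + p_y·2·x = M, so (p_x + 2·p_y)·x = M.
Demand: x*(p_x,p_y,M) = M/(p_x + 2·p_y), y* = 2·M/(p_x + 2·p_y).
Here 13.25 + 2·16.44 = 46.13, giving x* = 4.574 and y* = 9.1481.
Utility at the optimum: U(4.574, 9.1481) = 4.574.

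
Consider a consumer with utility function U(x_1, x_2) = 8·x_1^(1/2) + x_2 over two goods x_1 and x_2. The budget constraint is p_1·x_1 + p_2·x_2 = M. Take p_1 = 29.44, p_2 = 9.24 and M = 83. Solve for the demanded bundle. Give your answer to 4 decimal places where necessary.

x_1* = 1.5761, x_2* = 3.9609

Utility is quasi-linear in x_2; the FOC for x_1 is 4/√x_1 = p_1/p_2.
Solve: √x_1 = 4·p_2/p_1, so x_1*(p_1,p_2) = (4·p_2/p_1)², and x_2* = (M − p_1·x_1*)/p_2.
Plugging in: x_1* = (4·9.24/29.44)² = 1.5761, x_2* = 3.9609.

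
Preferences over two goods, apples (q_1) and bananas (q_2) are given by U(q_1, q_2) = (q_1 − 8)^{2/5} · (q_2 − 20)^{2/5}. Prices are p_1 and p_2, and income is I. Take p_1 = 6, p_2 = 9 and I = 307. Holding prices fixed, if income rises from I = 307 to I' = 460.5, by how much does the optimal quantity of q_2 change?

Δq_2* = 8.5278

MRS = (q_2−20)/(q_1−8). Tangency with p_1/p_2 gives q_2−20 = (p_1/p_2)·(q_1−8).
Substituting into the budget: q_1* = 8 + 0.5·(I − 8·p_1 − 20·p_2)/p_1, and q_2* = 20 + 0.5·(…)/p_2.
Discretionary income = 307 − 8·6 − 20·9 = 79; q_2* = 20 + 0.5·79/9 = 24.3889.
At I' = 460.5: q_2* = 32.9167. Change: 32.9167 − 24.3889 = 8.5278.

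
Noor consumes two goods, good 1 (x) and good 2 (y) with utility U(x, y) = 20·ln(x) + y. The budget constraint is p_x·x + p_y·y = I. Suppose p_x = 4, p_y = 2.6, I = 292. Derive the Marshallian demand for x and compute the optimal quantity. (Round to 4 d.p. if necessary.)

x* = 13

Set MRS = p_x/p_y: (20/x)/1 = p_x/p_y.
So x*(p_x,p_y) = 20·p_y/p_x, independent of income; and y* = (I − 20·p_y)/p_y.
At the given prices: x* = 20·2.6/4 = 13.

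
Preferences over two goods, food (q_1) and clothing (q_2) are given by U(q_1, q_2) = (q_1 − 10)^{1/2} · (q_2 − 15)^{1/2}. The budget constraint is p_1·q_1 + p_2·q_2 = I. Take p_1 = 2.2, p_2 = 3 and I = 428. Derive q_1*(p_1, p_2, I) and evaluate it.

q_1* = 92.0455

After buying the subsistence bundle (10, 15), a share 0.5 of the remaining income goes to q_1: q_1* = 10 + 0.5·(I − 10p_1 − 15p_2)/p_1.
Discretionary income = 428 − 10·2.2 − 15·3 = 361; q_1* = 10 + 0.5·361/2.2 = 92.0455.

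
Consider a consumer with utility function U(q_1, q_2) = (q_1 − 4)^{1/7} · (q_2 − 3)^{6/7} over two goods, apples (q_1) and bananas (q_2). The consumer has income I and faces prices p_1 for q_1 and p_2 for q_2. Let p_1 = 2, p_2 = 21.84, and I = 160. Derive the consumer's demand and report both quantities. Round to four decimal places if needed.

MRS = (1/6)·(q_2−3)/(q_1−4). Tangency with p_1/p_2 gives q_2−3 = 6·(p_1/p_2)·(q_1−4).
After buying the subsistence bundle (4, 3), a share 1/7 of the remaining income goes to q_1: q_1* = 4 + 1/7·(I − 4p_1 − 3p_2)/p_1.
Discretionary income = 160 − 4·2 − 3·21.84 = 86.48; q_1* = 4 + 1/7·86.48/2 = 10.1771; q_2* = 3 + 6/7·86.48/21.84 = 6.394.

q_1* = 10.1771, q_2* = 6.394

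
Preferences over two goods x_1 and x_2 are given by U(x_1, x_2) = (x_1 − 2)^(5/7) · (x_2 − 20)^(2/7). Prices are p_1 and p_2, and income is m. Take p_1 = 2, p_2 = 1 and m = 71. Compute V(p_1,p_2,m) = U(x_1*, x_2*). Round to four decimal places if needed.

V = 15.7489

MRS = (5/2)·(x_2−20)/(x_1−2). Tangency with p_1/p_2 gives x_2−20 = (2/5)·(p_1/p_2)·(x_1−2).
After buying the subsistence bundle (2, 20), a share 5/7 of the remaining income goes to x_1: x_1* = 2 + 5/7·(m − 2p_1 − 20p_2)/p_1.
Discretionary income = 71 − 2·2 − 20·1 = 47; x_1* = 2 + 5/7·47/2 = 18.7857; x_2* = 20 + 2/7·47/1 = 33.4286.
Utility at the optimum: U(18.7857, 33.4286) = 15.7489.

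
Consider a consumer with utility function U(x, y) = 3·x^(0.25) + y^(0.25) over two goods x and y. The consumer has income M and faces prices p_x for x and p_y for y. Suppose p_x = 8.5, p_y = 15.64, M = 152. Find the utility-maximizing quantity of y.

MRS = MU_x/MU_y = 3·(y/x)^(0.75). Set equal to p_x/p_y.
Hence y/x = ((1/3)·p_x/p_y)^(1/(0.75)), i.e. raised to the 4/3 power.
With the ratio pinned down, the budget gives x* = M/(p_x + p_y·(y/x)) and y* = (y/x)·x*.
Numerically y/x = 0.102506, so x* = 152/(8.5 + 15.64·0.102506) = 15.0448 and y* = 0.102506·15.0448 = 1.5422.

y* = 1.5422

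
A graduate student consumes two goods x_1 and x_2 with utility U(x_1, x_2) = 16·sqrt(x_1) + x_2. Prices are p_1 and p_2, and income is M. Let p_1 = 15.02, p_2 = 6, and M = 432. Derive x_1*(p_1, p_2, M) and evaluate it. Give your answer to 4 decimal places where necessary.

x_1* = 10.2127

Solve: √x_1 = 8·p_2/p_1, so x_1*(p_1,p_2) = (8·p_2/p_1)², and x_2* = (M − p_1·x_1*)/p_2.
Plugging in: x_1* = (8·6/15.02)² = 10.2127.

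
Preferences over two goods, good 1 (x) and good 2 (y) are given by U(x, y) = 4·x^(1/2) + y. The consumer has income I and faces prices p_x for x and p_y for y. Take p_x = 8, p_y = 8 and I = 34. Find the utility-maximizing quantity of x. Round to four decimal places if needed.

x* = 4

Utility is quasi-linear in y; the FOC for x is 2/√x = p_x/p_y.
Thus x* = (2·p_y/p_x)² — independent of I — with the rest of income spent on y.
Plugging in: x* = (2·8/8)² = 4.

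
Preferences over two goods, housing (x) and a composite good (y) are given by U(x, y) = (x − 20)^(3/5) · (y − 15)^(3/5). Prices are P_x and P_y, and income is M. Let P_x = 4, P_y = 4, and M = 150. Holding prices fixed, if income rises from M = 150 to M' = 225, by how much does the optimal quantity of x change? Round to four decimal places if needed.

This is Cobb-Douglas in (x−20, y−15): tangency gives 0.6·P_y·(y−15) = 0.6·P_x·(x−20).
Substituting into the budget: x* = 20 + 0.5·(M − 20·P_x − 15·P_y)/P_x, and y* = 15 + 0.5·(…)/P_y.
Discretionary income = 150 − 20·4 − 15·4 = 10; x* = 20 + 0.5·10/4 = 21.25.
At M' = 225: x* = 30.625. Change: 30.625 − 21.25 = 9.375.

Δx* = 9.375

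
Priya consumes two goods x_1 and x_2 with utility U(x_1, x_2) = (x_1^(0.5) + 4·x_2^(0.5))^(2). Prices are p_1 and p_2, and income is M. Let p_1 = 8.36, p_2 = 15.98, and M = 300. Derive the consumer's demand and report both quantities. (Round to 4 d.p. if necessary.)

x_1* = 3.8296, x_2* = 16.77

MU_x_1 ∝ x_1^(-0.5), MU_x_2 ∝ 4·x_2^(-0.5), so MRS = (1/4)·(x_2/x_1)^(0.5) = p_1/p_2.
Solve for the ratio: x_2/x_1 = [4·p_1/p_2]^(2).
With the ratio pinned down, the budget gives x_1* = M/(p_1 + p_2·(x_2/x_1)) and x_2* = (x_2/x_1)·x_1*.
Numerically x_2/x_1 = 4.379041, so x_1* = 300/(8.36 + 15.98·4.379041) = 3.8296 and x_2* = 4.379041·3.8296 = 16.77.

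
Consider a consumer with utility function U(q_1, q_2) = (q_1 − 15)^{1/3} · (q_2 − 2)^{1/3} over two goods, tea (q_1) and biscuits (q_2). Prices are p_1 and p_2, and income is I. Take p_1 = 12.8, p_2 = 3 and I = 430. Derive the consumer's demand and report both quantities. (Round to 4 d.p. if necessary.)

MRS = (q_2−2)/(q_1−15). Tangency with p_1/p_2 gives q_2−2 = (p_1/p_2)·(q_1−15).
After buying the subsistence bundle (15, 2), a share 0.5 of the remaining income goes to q_1: q_1* = 15 + 0.5·(I − 15p_1 − 2p_2)/p_1.
Discretionary income = 430 − 15·12.8 − 2·3 = 232; q_1* = 15 + 0.5·232/12.8 = 24.0625; q_2* = 2 + 0.5·232/3 = 40.6667.

q_1* = 24.0625, q_2* = 40.6667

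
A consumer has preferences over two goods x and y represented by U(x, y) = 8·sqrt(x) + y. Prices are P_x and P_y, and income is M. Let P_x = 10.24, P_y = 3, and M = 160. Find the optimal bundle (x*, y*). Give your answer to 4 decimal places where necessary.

x* = 1.3733, y* = 48.6458

Set MRS = P_x/P_y: 4·x^(−1/2) = P_x/P_y.
Thus x* = (4·P_y/P_x)² — independent of M — with the rest of income spent on y.
Plugging in: x* = (4·3/10.24)² = 1.3733, y* = 48.6458.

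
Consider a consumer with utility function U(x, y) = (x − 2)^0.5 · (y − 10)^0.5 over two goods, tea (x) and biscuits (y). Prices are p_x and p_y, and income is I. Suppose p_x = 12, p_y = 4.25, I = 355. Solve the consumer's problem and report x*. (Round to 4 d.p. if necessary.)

x* = 14.0208

MRS = (y−10)/(x−2). Tangency with p_x/p_y gives y−10 = (p_x/p_y)·(x−2).
Substituting into the budget: x* = 2 + 0.5·(I − 2·p_x − 10·p_y)/p_x, and y* = 10 + 0.5·(…)/p_y.
Discretionary income = 355 − 2·12 − 10·4.25 = 288.5; x* = 2 + 0.5·288.5/12 = 14.0208.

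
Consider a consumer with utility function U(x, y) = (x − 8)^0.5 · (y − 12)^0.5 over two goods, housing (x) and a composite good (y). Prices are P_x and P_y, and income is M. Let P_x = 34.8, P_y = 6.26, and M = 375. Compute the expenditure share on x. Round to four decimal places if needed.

MRS = (y−12)/(x−8). Tangency with P_x/P_y gives y−12 = (P_x/P_y)·(x−8).
Substituting into the budget: x* = 8 + 0.5·(M − 8·P_x − 12·P_y)/P_x, and y* = 12 + 0.5·(…)/P_y.
Discretionary income = 375 − 8·34.8 − 12·6.26 = 21.48; x* = 8 + 0.5·21.48/34.8 = 8.3086; y* = 12 + 0.5·21.48/6.26 = 13.7157.
Expenditure on x: 34.8·8.3086 = 289.14; share = 0.771.

share on x = 0.771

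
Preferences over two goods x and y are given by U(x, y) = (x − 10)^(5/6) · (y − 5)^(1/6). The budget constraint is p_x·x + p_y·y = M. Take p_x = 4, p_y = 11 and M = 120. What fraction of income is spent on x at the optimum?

share on x = 0.5069

Let x' = x−10, y' = y−5. MRS = 5·y'/x' = p_x/p_y.
After buying the subsistence bundle (10, 5), a share 5/6 of the remaining income goes to x: x* = 10 + 5/6·(M − 10p_x − 5p_y)/p_x.
Discretionary income = 120 − 10·4 − 5·11 = 25; x* = 10 + 5/6·25/4 = 15.2083; y* = 5 + 1/6·25/11 = 5.3788.
Expenditure on x: 4·15.2083 = 60.8333; share = 0.5069.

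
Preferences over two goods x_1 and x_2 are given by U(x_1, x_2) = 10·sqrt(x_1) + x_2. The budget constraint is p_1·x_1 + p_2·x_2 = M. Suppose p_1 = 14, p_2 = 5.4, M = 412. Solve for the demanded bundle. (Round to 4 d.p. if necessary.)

x_1* = 3.7194, x_2* = 66.6534

Utility is quasi-linear in x_2; the FOC for x_1 is 5/√x_1 = p_1/p_2.
Thus x_1* = (5·p_2/p_1)² — independent of M — with the rest of income spent on x_2.
Plugging in: x_1* = (5·5.4/14)² = 3.7194, x_2* = 66.6534.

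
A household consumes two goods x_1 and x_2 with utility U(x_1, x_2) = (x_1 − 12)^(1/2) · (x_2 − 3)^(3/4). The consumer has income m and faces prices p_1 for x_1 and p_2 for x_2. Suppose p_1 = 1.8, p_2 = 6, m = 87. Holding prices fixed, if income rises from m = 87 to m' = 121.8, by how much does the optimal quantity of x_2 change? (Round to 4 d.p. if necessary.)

Δx_2* = 3.48

This is Cobb-Douglas in (x_1−12, x_2−3): tangency gives 0.5·p_2·(x_2−3) = 0.75·p_1·(x_1−12).
After buying the subsistence bundle (12, 3), a share 0.4 of the remaining income goes to x_1: x_1* = 12 + 0.4·(m − 12p_1 − 3p_2)/p_1.
Discretionary income = 87 − 12·1.8 − 3·6 = 47.4; x_2* = 3 + 0.6·47.4/6 = 7.74.
At m' = 121.8: x_2* = 11.22. Change: 11.22 − 7.74 = 3.48.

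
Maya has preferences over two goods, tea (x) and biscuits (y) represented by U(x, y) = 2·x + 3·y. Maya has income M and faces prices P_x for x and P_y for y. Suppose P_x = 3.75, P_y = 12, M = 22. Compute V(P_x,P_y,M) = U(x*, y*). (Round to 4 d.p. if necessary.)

Linear utility — the consumer picks whichever good has higher MU/price: 2/3.75 = 0.5333 vs 3/12 = 0.25.
x gives more utility per dollar, so spend all income on x: x* = M/P_x, y* = 0.
Numerically: x* = 5.8667, y* = 0.
Utility at the optimum: U(5.8667, 0) = 11.7333.

V = 11.7333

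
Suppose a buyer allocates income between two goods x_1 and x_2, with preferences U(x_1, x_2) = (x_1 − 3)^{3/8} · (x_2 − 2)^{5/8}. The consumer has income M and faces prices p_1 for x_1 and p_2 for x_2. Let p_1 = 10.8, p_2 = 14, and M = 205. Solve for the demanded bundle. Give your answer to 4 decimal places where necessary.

x_1* = 8.0208, x_2* = 8.4554

After buying the subsistence bundle (3, 2), a share 0.375 of the remaining income goes to x_1: x_1* = 3 + 0.375·(M − 3p_1 − 2p_2)/p_1.
Discretionary income = 205 − 3·10.8 − 2·14 = 144.6; x_1* = 3 + 0.375·144.6/10.8 = 8.0208; x_2* = 2 + 0.625·144.6/14 = 8.4554.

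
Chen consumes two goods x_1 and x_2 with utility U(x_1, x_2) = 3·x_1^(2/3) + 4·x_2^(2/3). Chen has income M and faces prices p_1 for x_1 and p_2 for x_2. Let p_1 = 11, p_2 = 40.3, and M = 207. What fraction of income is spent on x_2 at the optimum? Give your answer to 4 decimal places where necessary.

share on x_2 = 0.1501

From the CES first-order condition, (3/4)·(x_2/x_1)^(1/3) = p_1/p_2.
Hence x_2/x_1 = ((4/3)·p_1/p_2)^(1/(1/3)), i.e. raised to the 3 power.
With the ratio pinned down, the budget gives x_1* = M/(p_1 + p_2·(x_2/x_1)) and x_2* = (x_2/x_1)·x_1*.
Numerically x_2/x_1 = 0.048204, so x_1* = 207/(11 + 40.3·0.048204) = 15.9937 and x_2* = 0.048204·15.9937 = 0.771.
Expenditure on x_2: 40.3·0.771 = 31.0694; share = 0.1501.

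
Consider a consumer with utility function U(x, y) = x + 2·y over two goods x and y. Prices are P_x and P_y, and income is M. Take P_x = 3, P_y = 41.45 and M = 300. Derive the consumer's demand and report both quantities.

x* = 100, y* = 0

Linear utility — the consumer picks whichever good has higher MU/price: 1/3 = 0.3333 vs 2/41.45 = 0.0483.
x gives more utility per dollar, so spend all income on x: x* = M/P_x, y* = 0.
Numerically: x* = 100, y* = 0.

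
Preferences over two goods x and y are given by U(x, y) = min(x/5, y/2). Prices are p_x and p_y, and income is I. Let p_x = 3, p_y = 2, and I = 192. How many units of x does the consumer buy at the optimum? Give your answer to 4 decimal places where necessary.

Leontief preferences: the optimum is at the kink where x/5 = y/2, i.e. y = (2/5)·x.
Budget: p_x·x + p_y·(2/5)·x = I, so (5·p_x + 2·p_y)·x = 5·I.
Demand: x*(p_x,p_y,I) = 5·I/(5·p_x + 2·p_y), y* = 2·I/(5·p_x + 2·p_y).
Here 5·3 + 2·2 = 19, giving x* = 50.5263.

x* = 50.5263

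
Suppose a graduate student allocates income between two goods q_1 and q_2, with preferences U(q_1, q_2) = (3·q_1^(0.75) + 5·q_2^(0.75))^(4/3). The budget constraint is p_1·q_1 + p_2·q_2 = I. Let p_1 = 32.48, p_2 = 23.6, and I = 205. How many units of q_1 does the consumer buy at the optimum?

q_1* = 0.2989

MRS = MU_q_1/MU_q_2 = (3/5)·(q_2/q_1)^(0.25). Set equal to p_1/p_2.
Solve for the ratio: q_2/q_1 = [(5/3)·p_1/p_2]^(4).
Substitute q_2 = (q_2/q_1)·q_1 into the budget: q_1* = I/(p_1 + p_2·(q_2/q_1)).
Numerically q_2/q_1 = 27.682867, so q_1* = 205/(32.48 + 23.6·27.682867) = 0.2989.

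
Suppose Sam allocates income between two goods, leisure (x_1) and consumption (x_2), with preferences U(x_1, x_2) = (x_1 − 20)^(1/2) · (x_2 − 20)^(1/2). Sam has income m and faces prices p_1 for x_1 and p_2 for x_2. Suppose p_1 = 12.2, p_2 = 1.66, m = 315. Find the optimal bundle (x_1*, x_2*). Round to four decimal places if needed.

MRS = (x_2−20)/(x_1−20). Tangency with p_1/p_2 gives x_2−20 = (p_1/p_2)·(x_1−20).
Substituting into the budget: x_1* = 20 + 0.5·(m − 20·p_1 − 20·p_2)/p_1, and x_2* = 20 + 0.5·(…)/p_2.
Discretionary income = 315 − 20·12.2 − 20·1.66 = 37.8; x_1* = 20 + 0.5·37.8/12.2 = 21.5492; x_2* = 20 + 0.5·37.8/1.66 = 31.3855.

x_1* = 21.5492, x_2* = 31.3855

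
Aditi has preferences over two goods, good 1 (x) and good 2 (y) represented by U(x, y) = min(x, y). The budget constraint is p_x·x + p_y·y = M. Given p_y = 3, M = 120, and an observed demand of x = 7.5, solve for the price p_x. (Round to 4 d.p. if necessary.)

Leontief preferences: the optimum is at the kink where x/1 = y/1, i.e. y = x.
Budget: p_x·x + p_y·x = M, so (p_x + p_y)·x = M.
Demand: x*(p_x,p_y,M) = M/(p_x + p_y), y* = M/(p_x + p_y).
Set x* = 7.5 in the demand function and solve for p_x: p_x = 13.

p_x = 13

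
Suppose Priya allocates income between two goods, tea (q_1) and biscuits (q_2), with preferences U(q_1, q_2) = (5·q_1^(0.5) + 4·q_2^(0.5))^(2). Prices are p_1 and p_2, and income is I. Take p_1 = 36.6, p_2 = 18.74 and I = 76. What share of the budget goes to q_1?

share on q_1 = 0.4445

MRS = MU_q_1/MU_q_2 = (5/4)·(q_2/q_1)^(0.5). Set equal to p_1/p_2.
Solve for the ratio: q_2/q_1 = [(4/5)·p_1/p_2]^(2).
Substitute q_2 = (q_2/q_1)·q_1 into the budget: q_1* = I/(p_1 + p_2·(q_2/q_1)).
Numerically q_2/q_1 = 2.441198, so q_1* = 76/(36.6 + 18.74·2.441198) = 0.9229 and q_2* = 2.441198·0.9229 = 2.253.
Expenditure on q_1: 36.6·0.9229 = 33.7786; share = 0.4445.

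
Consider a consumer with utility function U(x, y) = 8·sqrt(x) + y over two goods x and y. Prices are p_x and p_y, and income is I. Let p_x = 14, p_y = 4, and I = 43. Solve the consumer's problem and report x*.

Thus x* = (4·p_y/p_x)² — independent of I — with the rest of income spent on y.
Plugging in: x* = (4·4/14)² = 1.3061.

x* = 1.3061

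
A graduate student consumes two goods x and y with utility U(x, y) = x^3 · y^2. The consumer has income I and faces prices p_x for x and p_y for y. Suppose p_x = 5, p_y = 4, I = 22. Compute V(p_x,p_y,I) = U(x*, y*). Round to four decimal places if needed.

Tangency: MRS = (3/2)·y/x = p_x/p_y.
Rearranging, p_y·y = (2/3)·p_x·x. Substituting into the budget gives p_x·x·(1 + (2/3)) = I.
Demand: x*(p_x,p_y,I) = 0.6·I/p_x and y* = 0.4·I/p_y.
At p_x=5, p_y=4, I=22: x* = 0.6·22/5 = 2.64, y* = 2.2.
Utility at the optimum: U(2.64, 2.2) = 89.0548.

V = 89.0548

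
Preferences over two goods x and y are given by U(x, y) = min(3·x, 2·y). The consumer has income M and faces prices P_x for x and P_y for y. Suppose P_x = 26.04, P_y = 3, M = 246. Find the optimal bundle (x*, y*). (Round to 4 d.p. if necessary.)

x* = 8.055, y* = 12.0825

With perfect complements, no substitution: consume in ratio x:y = 2:3.
Budget: P_x·x + P_y·(3/2)·x = M, so (2·P_x + 3·P_y)·x = 2·M.
Demand: x*(P_x,P_y,M) = 2·M/(2·P_x + 3·P_y), y* = 3·M/(2·P_x + 3·P_y).
Here 2·26.04 + 3·3 = 61.08, giving x* = 8.055 and y* = 12.0825.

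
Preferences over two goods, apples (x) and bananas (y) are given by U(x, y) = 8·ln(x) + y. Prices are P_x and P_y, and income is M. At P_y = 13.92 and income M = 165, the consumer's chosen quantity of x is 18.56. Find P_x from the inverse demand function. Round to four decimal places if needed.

P_x = 6

MU_x = 8/x, MU_y = 1. Tangency: 8/x = P_x/P_y.
So x*(P_x,P_y) = 8·P_y/P_x, independent of income; and y* = (M − 8·P_y)/P_y.
Set x* = 18.56 in the demand function and solve for P_x: P_x = 6.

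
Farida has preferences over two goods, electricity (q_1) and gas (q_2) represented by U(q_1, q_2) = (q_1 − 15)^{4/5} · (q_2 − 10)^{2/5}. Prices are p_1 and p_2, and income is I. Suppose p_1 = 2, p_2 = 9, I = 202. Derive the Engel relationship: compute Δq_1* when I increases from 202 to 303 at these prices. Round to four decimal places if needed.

This is Cobb-Douglas in (q_1−15, q_2−10): tangency gives 0.8·p_2·(q_2−10) = 0.4·p_1·(q_1−15).
Substituting into the budget: q_1* = 15 + 2/3·(I − 15·p_1 − 10·p_2)/p_1, and q_2* = 10 + 1/3·(…)/p_2.
Discretionary income = 202 − 15·2 − 10·9 = 82; q_1* = 15 + 2/3·82/2 = 42.3333.
At I' = 303: q_1* = 76. Change: 76 − 42.3333 = 33.6667.

Δq_1* = 33.6667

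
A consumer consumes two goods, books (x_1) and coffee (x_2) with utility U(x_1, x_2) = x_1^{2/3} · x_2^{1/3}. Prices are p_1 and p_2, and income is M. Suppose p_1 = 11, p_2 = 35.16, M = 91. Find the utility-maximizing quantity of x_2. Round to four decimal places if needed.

x_2* = 0.8627

Tangency: MRS = 2·x_2/x_1 = p_1/p_2.
Rearranging, p_2·x_2 = (1/2)·p_1·x_1. Substituting into the budget gives p_1·x_1·(1 + (1/2)) = M.
Demand: x_1*(p_1,p_2,M) = 2/3·M/p_1 and x_2* = 1/3·M/p_2.
At p_1=11, p_2=35.16, M=91: x_2* = 1/3·91/35.16 = 0.8627.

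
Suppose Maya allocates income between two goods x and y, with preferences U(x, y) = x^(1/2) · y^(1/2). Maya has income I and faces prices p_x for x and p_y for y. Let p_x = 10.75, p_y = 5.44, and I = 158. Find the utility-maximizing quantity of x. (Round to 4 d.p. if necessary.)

Tangency: MRS = y/x = p_x/p_y.
So 0.5·p_y·y = 0.5·p_x·x; combined with the budget, a share 0.5 of income goes to x.
Demand: x*(p_x,p_y,I) = 0.5·I/p_x and y* = 0.5·I/p_y.
At p_x=10.75, p_y=5.44, I=158: x* = 0.5·158/10.75 = 7.3488.

x* = 7.3488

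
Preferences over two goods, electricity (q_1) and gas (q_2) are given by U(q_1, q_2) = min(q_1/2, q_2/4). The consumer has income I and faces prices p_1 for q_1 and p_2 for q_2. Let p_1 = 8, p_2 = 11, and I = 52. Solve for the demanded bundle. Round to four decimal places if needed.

q_1* = 1.7333, q_2* = 3.4667

Leontief preferences: the optimum is at the kink where q_1/2 = q_2/4, i.e. q_2 = 2·q_1.
Budget: p_1·q_1 + p_2·2·q_1 = I, so (2·p_1 + 4·p_2)·q_1 = 2·I.
Demand: q_1*(p_1,p_2,I) = 2·I/(2·p_1 + 4·p_2), q_2* = 4·I/(2·p_1 + 4·p_2).
Here 2·8 + 4·11 = 60, giving q_1* = 1.7333 and q_2* = 3.4667.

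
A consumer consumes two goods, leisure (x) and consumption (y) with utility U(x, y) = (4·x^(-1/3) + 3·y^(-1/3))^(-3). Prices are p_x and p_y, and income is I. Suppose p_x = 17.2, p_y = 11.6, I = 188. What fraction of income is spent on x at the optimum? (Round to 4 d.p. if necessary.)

share on x = 0.5779

MU_x ∝ 4·x^(-4/3), MU_y ∝ 3·y^(-4/3), so MRS = (4/3)·(y/x)^(4/3) = p_x/p_y.
Hence y/x = ((3/4)·p_x/p_y)^(1/(4/3)), i.e. raised to the 0.75 power.
With the ratio pinned down, the budget gives x* = I/(p_x + p_y·(y/x)) and y* = (y/x)·x*.
Numerically y/x = 1.082926, so x* = 188/(17.2 + 11.6·1.082926) = 6.3168 and y* = 1.082926·6.3168 = 6.8406.
Expenditure on x: 17.2·6.3168 = 108.6488; share = 0.5779.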